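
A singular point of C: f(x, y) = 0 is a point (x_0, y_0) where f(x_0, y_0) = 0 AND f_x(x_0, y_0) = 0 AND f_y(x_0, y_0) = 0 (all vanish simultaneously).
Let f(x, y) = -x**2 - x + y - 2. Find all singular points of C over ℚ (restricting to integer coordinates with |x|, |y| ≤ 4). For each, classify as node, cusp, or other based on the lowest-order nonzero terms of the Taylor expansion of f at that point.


No singular points in the scanned grid; C is smooth there.

Compute partial derivatives:
  f_x = -2*x - 1.
  f_y = 1.
f_y = 1 is a nonzero constant, so f_y never vanishes: no point (x, y) can satisfy f = f_x = f_y = 0. In particular no (x, y) ∈ {−4, ..., 4}² is singular; the curve is smooth.


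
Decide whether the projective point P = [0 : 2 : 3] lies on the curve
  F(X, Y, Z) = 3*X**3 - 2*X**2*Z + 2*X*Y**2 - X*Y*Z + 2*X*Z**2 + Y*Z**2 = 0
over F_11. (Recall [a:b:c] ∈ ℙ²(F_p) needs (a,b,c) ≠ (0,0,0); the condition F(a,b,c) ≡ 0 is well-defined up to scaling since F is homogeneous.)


F(0,2,3) ≡ 7 (mod 11); P is NOT on the curve.

Evaluate F(0, 2, 3) term-by-term (mod 11).
  3*X**3 ↦ 3·0·1·1 = 0
  -2*X**2*Z ↦ -2·0·1·3 = 0
  2*X*Y**2 ↦ 2·0·4·1 = 0
  -X*Y*Z ↦ -1·0·2·3 = 0
  2*X*Z**2 ↦ 2·0·1·9 = 0
  Y*Z**2 ↦ 1·1·2·9 = 18
Sum: F(0, 2, 3) = (0) + (0) + (0) + (0) + (0) + (18) = 18.
Reducing mod 11: 18 ≡ 7 (mod 11).
Since F(a, b, c) ≡ 7 ≠ 0 (mod 11), P does NOT lie on the curve.


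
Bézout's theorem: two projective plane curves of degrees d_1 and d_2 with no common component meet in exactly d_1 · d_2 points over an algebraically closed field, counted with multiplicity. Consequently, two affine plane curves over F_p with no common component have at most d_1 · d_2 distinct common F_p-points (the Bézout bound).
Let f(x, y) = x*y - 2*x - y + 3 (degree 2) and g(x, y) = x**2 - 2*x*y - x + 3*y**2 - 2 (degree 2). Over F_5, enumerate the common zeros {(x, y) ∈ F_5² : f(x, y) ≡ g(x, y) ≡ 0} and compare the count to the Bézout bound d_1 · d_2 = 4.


Common zeros: {(0, 3), (4, 0)}; count = 2; Bézout bound = 4.

deg(f) = 2, deg(g) = 2, so Bézout bound = 4.
Scan x ∈ F_5. For each x, list the y ∈ F_5 with f(x, y) ≡ 0 and those with g(x, y) ≡ 0 (mod 5); the common zeros in that column are the intersection.
  x = 0: f ≡ 0 at y ∈ {3}; g ≡ 0 at y ∈ {2, 3}; common: {3}.
  x = 1: f ≡ 0 at y ∈ ∅; g ≡ 0 at y ∈ ∅; common: ∅.
  x = 2: f ≡ 0 at y ∈ {1}; g ≡ 0 at y ∈ {0, 3}; common: ∅.
  x = 3: f ≡ 0 at y ∈ {4}; g ≡ 0 at y ∈ ∅; common: ∅.
  x = 4: f ≡ 0 at y ∈ {0}; g ≡ 0 at y ∈ {0, 1}; common: {0}.
Collecting: common zeros = {(0, 3), (4, 0)}, so the count is 2.
Comparison with the Bézout bound: 2 ≤ 4 = deg(f)·deg(g), as expected for curves with no common component (the affine F_5-count falls short of the bound because intersections may lie at infinity, over extension fields, or carry multiplicity).


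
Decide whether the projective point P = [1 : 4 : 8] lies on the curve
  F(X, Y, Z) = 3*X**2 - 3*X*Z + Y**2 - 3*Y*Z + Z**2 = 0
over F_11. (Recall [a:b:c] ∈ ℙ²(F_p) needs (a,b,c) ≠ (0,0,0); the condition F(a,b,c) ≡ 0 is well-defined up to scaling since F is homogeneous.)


F(1,4,8) ≡ 7 (mod 11); P is NOT on the curve.

Evaluate F(1, 4, 8) term-by-term (mod 11).
  3*X**2 ↦ 3·1·1·1 = 3
  -3*X*Z ↦ -3·1·1·8 = -24
  Y**2 ↦ 1·1·16·1 = 16
  -3*Y*Z ↦ -3·1·4·8 = -96
  Z**2 ↦ 1·1·1·64 = 64
Sum: F(1, 4, 8) = (3) + (-24) + (16) + (-96) + (64) = -37.
Reducing mod 11: -37 ≡ 7 (mod 11).
Since F(a, b, c) ≡ 7 ≠ 0 (mod 11), P does NOT lie on the curve.


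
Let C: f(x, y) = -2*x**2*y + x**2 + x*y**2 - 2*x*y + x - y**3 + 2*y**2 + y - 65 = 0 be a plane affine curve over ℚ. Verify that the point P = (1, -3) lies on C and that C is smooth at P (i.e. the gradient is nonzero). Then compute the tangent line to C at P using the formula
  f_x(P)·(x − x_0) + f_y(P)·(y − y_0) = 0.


Tangent line at P: 30*x - 48*y - 174 = 0.

Step 1: f(1, -3) = 0, so P lies on C.
Step 2: partial derivatives
  f_x(x, y) = -4*x*y + 2*x + y**2 - 2*y + 1, f_y(x, y) = -2*x**2 + 2*x*y - 2*x - 3*y**2 + 4*y + 1.
  f_x(P) = 30, f_y(P) = -48 (gradient nonzero, so P is smooth).
Step 3: tangent line at P: 30·(x − 1) + -48·(y − -3) = 0.
Expanding: 30*x - 48*y - 174 = 0.


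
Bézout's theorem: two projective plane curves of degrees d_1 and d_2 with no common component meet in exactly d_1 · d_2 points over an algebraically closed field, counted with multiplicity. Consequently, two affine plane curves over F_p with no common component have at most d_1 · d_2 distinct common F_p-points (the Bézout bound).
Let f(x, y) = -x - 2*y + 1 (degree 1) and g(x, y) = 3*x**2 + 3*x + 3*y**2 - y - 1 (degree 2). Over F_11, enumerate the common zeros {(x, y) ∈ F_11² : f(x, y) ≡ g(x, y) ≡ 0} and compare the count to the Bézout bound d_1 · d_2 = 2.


Common zeros: ∅; count = 0; Bézout bound = 2.

deg(f) = 1, deg(g) = 2, so Bézout bound = 2.
Scan x ∈ F_11. For each x, list the y ∈ F_11 with f(x, y) ≡ 0 and those with g(x, y) ≡ 0 (mod 11); the common zeros in that column are the intersection.
  x = 0: f ≡ 0 at y ∈ {6}; g ≡ 0 at y ∈ ∅; common: ∅.
  x = 1: f ≡ 0 at y ∈ {0}; g ≡ 0 at y ∈ ∅; common: ∅.
  x = 2: f ≡ 0 at y ∈ {5}; g ≡ 0 at y ∈ ∅; common: ∅.
  x = 3: f ≡ 0 at y ∈ {10}; g ≡ 0 at y ∈ ∅; common: ∅.
  x = 4: f ≡ 0 at y ∈ {4}; g ≡ 0 at y ∈ ∅; common: ∅.
  x = 5: f ≡ 0 at y ∈ {9}; g ≡ 0 at y ∈ {2}; common: ∅.
  x = 6: f ≡ 0 at y ∈ {3}; g ≡ 0 at y ∈ ∅; common: ∅.
  x = 7: f ≡ 0 at y ∈ {8}; g ≡ 0 at y ∈ ∅; common: ∅.
  x = 8: f ≡ 0 at y ∈ {2}; g ≡ 0 at y ∈ ∅; common: ∅.
  x = 9: f ≡ 0 at y ∈ {7}; g ≡ 0 at y ∈ ∅; common: ∅.
  x = 10: f ≡ 0 at y ∈ {1}; g ≡ 0 at y ∈ ∅; common: ∅.
Collecting: common zeros = ∅, so the count is 0.
Comparison with the Bézout bound: 0 ≤ 2 = deg(f)·deg(g), as expected for curves with no common component (the affine F_11-count falls short of the bound because intersections may lie at infinity, over extension fields, or carry multiplicity).


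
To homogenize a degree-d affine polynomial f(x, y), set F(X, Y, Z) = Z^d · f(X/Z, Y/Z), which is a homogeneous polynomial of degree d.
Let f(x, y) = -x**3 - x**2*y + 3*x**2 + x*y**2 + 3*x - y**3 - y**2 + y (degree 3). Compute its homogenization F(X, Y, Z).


F(X, Y, Z) = -X**3 - X**2*Y + 3*X**2*Z + X*Y**2 + 3*X*Z**2 - Y**3 - Y**2*Z + Y*Z**2

deg(f) = 3.
Substitute x = X/Z, y = Y/Z into f, then multiply by Z^3.
  monomial -1·x^3·y^0 ↦ -1·X^3·Y^0·Z^0.
  monomial -1·x^2·y^1 ↦ -1·X^2·Y^1·Z^0.
  monomial 3·x^2·y^0 ↦ 3·X^2·Y^0·Z^1.
  monomial 1·x^1·y^2 ↦ 1·X^1·Y^2·Z^0.
  monomial 3·x^1·y^0 ↦ 3·X^1·Y^0·Z^2.
  monomial -1·x^0·y^3 ↦ -1·X^0·Y^3·Z^0.
  monomial -1·x^0·y^2 ↦ -1·X^0·Y^2·Z^1.
  monomial 1·x^0·y^1 ↦ 1·X^0·Y^1·Z^2.
Collecting: F(X, Y, Z) = -X**3 - X**2*Y + 3*X**2*Z + X*Y**2 + 3*X*Z**2 - Y**3 - Y**2*Z + Y*Z**2.


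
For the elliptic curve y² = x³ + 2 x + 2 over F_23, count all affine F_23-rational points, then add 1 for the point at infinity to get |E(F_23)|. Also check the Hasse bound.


Affine points = {(0, 5), (0, 18), (3, 9), (3, 14), (6, 0), (8, 1), (8, 22), (9, 6), (9, 17), (12, 11), (12, 12), (15, 7), (15, 16), (16, 6), (16, 17), (17, 2), (17, 21), (21, 6), (21, 17)}; affine count = 19; |E(F_23)| = 20.

Discriminant check: Δ ∝ 4a³ + 27b² = 4·2³ + 27·2² = 4·8 + 27·4 ≡ 2 (mod 23). Nonzero ⇒ E is nonsingular.
For each x ∈ F_23, compute rhs = x³ + 2·x + 2 mod 23, then count y ∈ F_23 with y² ≡ rhs.
  x = 0: rhs = 2, matching y values: 5, 18 (2 points).
  x = 1: rhs = 5, matching y values: none (0 points).
  x = 2: rhs = 14, matching y values: none (0 points).
  x = 3: rhs = 12, matching y values: 9, 14 (2 points).
  x = 4: rhs = 5, matching y values: none (0 points).
  x = 5: rhs = 22, matching y values: none (0 points).
  x = 6: rhs = 0, matching y values: 0 (1 points).
  x = 7: rhs = 14, matching y values: none (0 points).
  x = 8: rhs = 1, matching y values: 1, 22 (2 points).
  x = 9: rhs = 13, matching y values: 6, 17 (2 points).
  x = 10: rhs = 10, matching y values: none (0 points).
  x = 11: rhs = 21, matching y values: none (0 points).
  x = 12: rhs = 6, matching y values: 11, 12 (2 points).
  x = 13: rhs = 17, matching y values: none (0 points).
  x = 14: rhs = 14, matching y values: none (0 points).
  x = 15: rhs = 3, matching y values: 7, 16 (2 points).
  x = 16: rhs = 13, matching y values: 6, 17 (2 points).
  x = 17: rhs = 4, matching y values: 2, 21 (2 points).
  x = 18: rhs = 5, matching y values: none (0 points).
  x = 19: rhs = 22, matching y values: none (0 points).
  x = 20: rhs = 15, matching y values: none (0 points).
  x = 21: rhs = 13, matching y values: 6, 17 (2 points).
  x = 22: rhs = 22, matching y values: none (0 points).
Total affine count: 19.
Full point count |E(F_23)| = 19 + 1 = 20.
Hasse bound: |20 − (23+1)| = |-4| = 4 ≤ 2√23 ≈ 9.5917 ✓.


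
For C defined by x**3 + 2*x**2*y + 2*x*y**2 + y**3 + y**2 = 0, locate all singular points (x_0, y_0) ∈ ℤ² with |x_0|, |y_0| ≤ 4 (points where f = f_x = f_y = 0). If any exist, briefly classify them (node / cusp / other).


Singular points: {(0, 0)}; classification: cusp.

Compute partial derivatives:
  f_x = 3*x**2 + 4*x*y + 2*y**2.
  f_y = 2*x**2 + 4*x*y + 3*y**2 + 2*y.
Scan x_0 ∈ {−4, ..., 4}. For each x_0, f_y(x_0, y) is a polynomial in y; find its integer roots y ∈ {−4, ..., 4}, then test f_x and f at those candidates.
  x = -4: f_y(-4, y) = 3*y**2 - 14*y + 32; no integer root y with |y| ≤ 4.
  x = -3: f_y(-3, y) = 3*y**2 - 10*y + 18; no integer root y with |y| ≤ 4.
  x = -2: f_y(-2, y) = 3*y**2 - 6*y + 8; no integer root y with |y| ≤ 4.
  x = -1: f_y(-1, y) = 3*y**2 - 2*y + 2; no integer root y with |y| ≤ 4.
  x = 0: f_y(0, y) = 3*y**2 + 2*y; vanishes at y ∈ {0}. (0, 0): f_x = 0, f = 0 — SINGULAR.
  x = 1: f_y(1, y) = 3*y**2 + 6*y + 2; no integer root y with |y| ≤ 4.
  x = 2: f_y(2, y) = 3*y**2 + 10*y + 8; vanishes at y ∈ {-2}. (2, -2): f_x = 4 ≠ 0.
  x = 3: f_y(3, y) = 3*y**2 + 14*y + 18; no integer root y with |y| ≤ 4.
  x = 4: f_y(4, y) = 3*y**2 + 18*y + 32; no integer root y with |y| ≤ 4.
Only singular point on the grid: (0, 0).
Classify: substitute x = 0 + u, y = 0 + v and expand: f = u**3 + 2*u**2*v + 2*u*v**2 + v**3 + v**2.
No constant or linear terms (consistent with a singular point). Quadratic part: v**2. Cubic part: u**3 + 2*u**2*v + 2*u*v**2 + v**3.
The quadratic part v**2 is a perfect square, so there is a single (double) tangent line v = 0, i.e. y = 0. Restricting the cubic part to that line (v = 0) leaves u**3 ≠ 0, so f is not divisible by v and the branch is v² ≈ -u**3 to lowest order — this is a cusp.
Classification: cusp.


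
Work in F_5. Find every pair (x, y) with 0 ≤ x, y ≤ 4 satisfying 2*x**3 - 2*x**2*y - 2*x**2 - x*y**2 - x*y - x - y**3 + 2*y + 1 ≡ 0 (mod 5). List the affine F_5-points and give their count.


Affine F_5-points: {(0, 3), (0, 4), (1, 0), (2, 2)}; count = 4.

For each of the 25 pairs (x, y) ∈ F_5², evaluate f(x, y) mod 5. Record the zeros.
  x = 0: [0↦1, 1↦2, 2↦2, 3↦0, 4↦0]  zeros at y ∈ {3, 4}
  x = 1: [0↦0, 1↦2, 2↦1, 3↦1, 4↦1]  zeros at y ∈ {0}
  x = 2: [0↦2, 1↦1, 2↦0, 3↦3, 4↦4]  zeros at y ∈ {2}
  x = 3: [0↦4, 1↦1, 2↦1, 3↦3, 4↦1]  zeros at y ∈ ∅
  x = 4: [0↦3, 1↦4, 2↦1, 3↦3, 4↦4]  zeros at y ∈ ∅
Collecting zeros: affine points = {(0, 3), (0, 4), (1, 0), (2, 2)}.
Total count |C(F_5)_aff| = 4.


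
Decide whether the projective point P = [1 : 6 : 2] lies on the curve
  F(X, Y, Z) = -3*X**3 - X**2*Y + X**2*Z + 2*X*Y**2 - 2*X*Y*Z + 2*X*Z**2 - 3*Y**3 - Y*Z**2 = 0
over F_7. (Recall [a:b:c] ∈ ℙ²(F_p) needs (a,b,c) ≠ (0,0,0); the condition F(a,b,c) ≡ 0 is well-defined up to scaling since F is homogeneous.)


F(1,6,2) ≡ 0 (mod 7); P is on the curve.

Evaluate F(1, 6, 2) term-by-term (mod 7).
  -3*X**3 ↦ -3·1·1·1 = -3
  -X**2*Y ↦ -1·1·6·1 = -6
  X**2*Z ↦ 1·1·1·2 = 2
  2*X*Y**2 ↦ 2·1·36·1 = 72
  -2*X*Y*Z ↦ -2·1·6·2 = -24
  2*X*Z**2 ↦ 2·1·1·4 = 8
  -3*Y**3 ↦ -3·1·216·1 = -648
  -Y*Z**2 ↦ -1·1·6·4 = -24
Sum: F(1, 6, 2) = (-3) + (-6) + (2) + (72) + (-24) + (8) + (-648) + (-24) = -623.
Reducing mod 7: -623 ≡ 0 (mod 7).
Since F(a, b, c) ≡ 0 (mod 7), P lies on the curve.


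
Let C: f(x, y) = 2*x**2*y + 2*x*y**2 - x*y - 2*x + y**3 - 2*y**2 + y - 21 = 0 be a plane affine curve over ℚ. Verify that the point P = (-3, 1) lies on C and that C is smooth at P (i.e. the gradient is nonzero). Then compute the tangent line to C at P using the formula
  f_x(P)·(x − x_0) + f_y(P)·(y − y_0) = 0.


Tangent line at P: -13*x + 9*y - 48 = 0.

Step 1: f(-3, 1) = 0, so P lies on C.
Step 2: partial derivatives
  f_x(x, y) = 4*x*y + 2*y**2 - y - 2, f_y(x, y) = 2*x**2 + 4*x*y - x + 3*y**2 - 4*y + 1.
  f_x(P) = -13, f_y(P) = 9 (gradient nonzero, so P is smooth).
Step 3: tangent line at P: -13·(x − -3) + 9·(y − 1) = 0.
Expanding: -13*x + 9*y - 48 = 0.


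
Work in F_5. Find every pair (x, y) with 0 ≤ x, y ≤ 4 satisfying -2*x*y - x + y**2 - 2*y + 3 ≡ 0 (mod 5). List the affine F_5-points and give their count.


Affine F_5-points: {(3, 0), (3, 3), (4, 1), (4, 4)}; count = 4.

For each of the 25 pairs (x, y) ∈ F_5², evaluate f(x, y) mod 5. Record the zeros.
  x = 0: [0↦3, 1↦2, 2↦3, 3↦1, 4↦1]  zeros at y ∈ ∅
  x = 1: [0↦2, 1↦4, 2↦3, 3↦4, 4↦2]  zeros at y ∈ ∅
  x = 2: [0↦1, 1↦1, 2↦3, 3↦2, 4↦3]  zeros at y ∈ ∅
  x = 3: [0↦0, 1↦3, 2↦3, 3↦0, 4↦4]  zeros at y ∈ {0, 3}
  x = 4: [0↦4, 1↦0, 2↦3, 3↦3, 4↦0]  zeros at y ∈ {1, 4}
Collecting zeros: affine points = {(3, 0), (3, 3), (4, 1), (4, 4)}.
Total count |C(F_5)_aff| = 4.


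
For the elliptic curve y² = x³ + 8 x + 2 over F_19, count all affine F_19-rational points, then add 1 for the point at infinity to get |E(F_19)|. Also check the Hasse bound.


Affine points = {(1, 7), (1, 12), (2, 8), (2, 11), (6, 0), (9, 9), (9, 10), (13, 2), (13, 17), (15, 1), (15, 18), (17, 4), (17, 15)}; affine count = 13; |E(F_19)| = 14.

Discriminant check: Δ ∝ 4a³ + 27b² = 4·8³ + 27·2² = 4·512 + 27·4 ≡ 9 (mod 19). Nonzero ⇒ E is nonsingular.
For each x ∈ F_19, compute rhs = x³ + 8·x + 2 mod 19, then count y ∈ F_19 with y² ≡ rhs.
  x = 0: rhs = 2, matching y values: none (0 points).
  x = 1: rhs = 11, matching y values: 7, 12 (2 points).
  x = 2: rhs = 7, matching y values: 8, 11 (2 points).
  x = 3: rhs = 15, matching y values: none (0 points).
  x = 4: rhs = 3, matching y values: none (0 points).
  x = 5: rhs = 15, matching y values: none (0 points).
  x = 6: rhs = 0, matching y values: 0 (1 points).
  x = 7: rhs = 2, matching y values: none (0 points).
  x = 8: rhs = 8, matching y values: none (0 points).
  x = 9: rhs = 5, matching y values: 9, 10 (2 points).
  x = 10: rhs = 18, matching y values: none (0 points).
  x = 11: rhs = 15, matching y values: none (0 points).
  x = 12: rhs = 2, matching y values: none (0 points).
  x = 13: rhs = 4, matching y values: 2, 17 (2 points).
  x = 14: rhs = 8, matching y values: none (0 points).
  x = 15: rhs = 1, matching y values: 1, 18 (2 points).
  x = 16: rhs = 8, matching y values: none (0 points).
  x = 17: rhs = 16, matching y values: 4, 15 (2 points).
  x = 18: rhs = 12, matching y values: none (0 points).
Total affine count: 13.
Full point count |E(F_19)| = 13 + 1 = 14.
Hasse bound: |14 − (19+1)| = |-6| = 6 ≤ 2√19 ≈ 8.7178 ✓.


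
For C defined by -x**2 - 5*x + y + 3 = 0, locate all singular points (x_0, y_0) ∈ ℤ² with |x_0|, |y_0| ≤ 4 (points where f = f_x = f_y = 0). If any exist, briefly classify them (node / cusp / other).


No singular points in the scanned grid; C is smooth there.

Compute partial derivatives:
  f_x = -2*x - 5.
  f_y = 1.
f_y = 1 is a nonzero constant, so f_y never vanishes: no point (x, y) can satisfy f = f_x = f_y = 0. In particular no (x, y) ∈ {−4, ..., 4}² is singular; the curve is smooth.


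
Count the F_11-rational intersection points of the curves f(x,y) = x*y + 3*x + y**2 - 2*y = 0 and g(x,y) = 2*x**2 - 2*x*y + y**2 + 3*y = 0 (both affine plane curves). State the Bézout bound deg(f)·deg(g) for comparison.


Common zeros: {(0, 0), (1, 6)}; count = 2; Bézout bound = 4.

deg(f) = 2, deg(g) = 2, so Bézout bound = 4.
Scan x ∈ F_11. For each x, list the y ∈ F_11 with f(x, y) ≡ 0 and those with g(x, y) ≡ 0 (mod 11); the common zeros in that column are the intersection.
  x = 0: f ≡ 0 at y ∈ {0, 2}; g ≡ 0 at y ∈ {0, 8}; common: {0}.
  x = 1: f ≡ 0 at y ∈ {6}; g ≡ 0 at y ∈ {4, 6}; common: {6}.
  x = 2: f ≡ 0 at y ∈ {4, 7}; g ≡ 0 at y ∈ ∅; common: ∅.
  x = 3: f ≡ 0 at y ∈ {1, 9}; g ≡ 0 at y ∈ {4, 10}; common: ∅.
  x = 4: f ≡ 0 at y ∈ {10}; g ≡ 0 at y ∈ ∅; common: ∅.
  x = 5: f ≡ 0 at y ∈ {3, 5}; g ≡ 0 at y ∈ {1, 6}; common: ∅.
  x = 6: f ≡ 0 at y ∈ ∅; g ≡ 0 at y ∈ ∅; common: ∅.
  x = 7: f ≡ 0 at y ∈ ∅; g ≡ 0 at y ∈ {1, 10}; common: ∅.
  x = 8: f ≡ 0 at y ∈ ∅; g ≡ 0 at y ∈ {5, 8}; common: ∅.
  x = 9: f ≡ 0 at y ∈ ∅; g ≡ 0 at y ∈ ∅; common: ∅.
  x = 10: f ≡ 0 at y ∈ ∅; g ≡ 0 at y ∈ ∅; common: ∅.
Collecting: common zeros = {(0, 0), (1, 6)}, so the count is 2.
Comparison with the Bézout bound: 2 ≤ 4 = deg(f)·deg(g), as expected for curves with no common component (the affine F_11-count falls short of the bound because intersections may lie at infinity, over extension fields, or carry multiplicity).


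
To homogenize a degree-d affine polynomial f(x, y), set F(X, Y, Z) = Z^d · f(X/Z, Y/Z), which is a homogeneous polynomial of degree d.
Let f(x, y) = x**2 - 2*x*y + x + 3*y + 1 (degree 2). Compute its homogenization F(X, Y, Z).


F(X, Y, Z) = X**2 - 2*X*Y + X*Z + 3*Y*Z + Z**2

deg(f) = 2.
Substitute x = X/Z, y = Y/Z into f, then multiply by Z^2.
  monomial 1·x^2·y^0 ↦ 1·X^2·Y^0·Z^0.
  monomial -2·x^1·y^1 ↦ -2·X^1·Y^1·Z^0.
  monomial 1·x^1·y^0 ↦ 1·X^1·Y^0·Z^1.
  monomial 3·x^0·y^1 ↦ 3·X^0·Y^1·Z^1.
  monomial 1·x^0·y^0 ↦ 1·X^0·Y^0·Z^2.
Collecting: F(X, Y, Z) = X**2 - 2*X*Y + X*Z + 3*Y*Z + Z**2.


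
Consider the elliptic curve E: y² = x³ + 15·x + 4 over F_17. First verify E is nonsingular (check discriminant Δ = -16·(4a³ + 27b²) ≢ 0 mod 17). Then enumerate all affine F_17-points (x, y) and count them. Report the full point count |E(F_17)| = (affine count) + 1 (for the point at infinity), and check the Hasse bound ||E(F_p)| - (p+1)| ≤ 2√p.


Affine points = {(0, 2), (0, 15), (2, 5), (2, 12), (3, 5), (3, 12), (4, 3), (4, 14), (5, 0), (6, 2), (6, 15), (9, 1), (9, 16), (10, 7), (10, 10), (11, 2), (11, 15), (12, 5), (12, 12), (13, 4), (13, 13), (14, 0), (15, 0)}; affine count = 23; |E(F_17)| = 24.

Discriminant check: Δ ∝ 4a³ + 27b² = 4·15³ + 27·4² = 4·3375 + 27·16 ≡ 9 (mod 17). Nonzero ⇒ E is nonsingular.
For each x ∈ F_17, compute rhs = x³ + 15·x + 4 mod 17, then count y ∈ F_17 with y² ≡ rhs.
  x = 0: rhs = 4, matching y values: 2, 15 (2 points).
  x = 1: rhs = 3, matching y values: none (0 points).
  x = 2: rhs = 8, matching y values: 5, 12 (2 points).
  x = 3: rhs = 8, matching y values: 5, 12 (2 points).
  x = 4: rhs = 9, matching y values: 3, 14 (2 points).
  x = 5: rhs = 0, matching y values: 0 (1 points).
  x = 6: rhs = 4, matching y values: 2, 15 (2 points).
  x = 7: rhs = 10, matching y values: none (0 points).
  x = 8: rhs = 7, matching y values: none (0 points).
  x = 9: rhs = 1, matching y values: 1, 16 (2 points).
  x = 10: rhs = 15, matching y values: 7, 10 (2 points).
  x = 11: rhs = 4, matching y values: 2, 15 (2 points).
  x = 12: rhs = 8, matching y values: 5, 12 (2 points).
  x = 13: rhs = 16, matching y values: 4, 13 (2 points).
  x = 14: rhs = 0, matching y values: 0 (1 points).
  x = 15: rhs = 0, matching y values: 0 (1 points).
  x = 16: rhs = 5, matching y values: none (0 points).
Total affine count: 23.
Full point count |E(F_17)| = 23 + 1 = 24.
Hasse bound: |24 − (17+1)| = |6| = 6 ≤ 2√17 ≈ 8.2462 ✓.


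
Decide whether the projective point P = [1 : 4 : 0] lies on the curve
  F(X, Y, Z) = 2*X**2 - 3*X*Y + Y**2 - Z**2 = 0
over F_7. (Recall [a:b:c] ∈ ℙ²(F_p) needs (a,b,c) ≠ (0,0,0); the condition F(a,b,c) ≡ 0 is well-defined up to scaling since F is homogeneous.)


F(1,4,0) ≡ 6 (mod 7); P is NOT on the curve.

Evaluate F(1, 4, 0) term-by-term (mod 7).
  2*X**2 ↦ 2·1·1·1 = 2
  -3*X*Y ↦ -3·1·4·1 = -12
  Y**2 ↦ 1·1·16·1 = 16
  -Z**2 ↦ -1·1·1·0 = 0
Sum: F(1, 4, 0) = (2) + (-12) + (16) + (0) = 6.
Reducing mod 7: 6 ≡ 6 (mod 7).
Since F(a, b, c) ≡ 6 ≠ 0 (mod 7), P does NOT lie on the curve.


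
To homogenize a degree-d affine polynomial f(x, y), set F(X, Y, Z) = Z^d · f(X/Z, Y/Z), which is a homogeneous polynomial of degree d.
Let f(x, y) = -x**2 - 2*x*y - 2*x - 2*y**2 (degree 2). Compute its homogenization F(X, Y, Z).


F(X, Y, Z) = -X**2 - 2*X*Y - 2*X*Z - 2*Y**2

deg(f) = 2.
Substitute x = X/Z, y = Y/Z into f, then multiply by Z^2.
  monomial -1·x^2·y^0 ↦ -1·X^2·Y^0·Z^0.
  monomial -2·x^1·y^1 ↦ -2·X^1·Y^1·Z^0.
  monomial -2·x^1·y^0 ↦ -2·X^1·Y^0·Z^1.
  monomial -2·x^0·y^2 ↦ -2·X^0·Y^2·Z^0.
Collecting: F(X, Y, Z) = -X**2 - 2*X*Y - 2*X*Z - 2*Y**2.


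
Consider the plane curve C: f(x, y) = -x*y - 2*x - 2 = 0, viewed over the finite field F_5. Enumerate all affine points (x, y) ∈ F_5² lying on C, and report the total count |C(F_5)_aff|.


Affine F_5-points: {(1, 1), (2, 2), (3, 4), (4, 0)}; count = 4.

For each of the 25 pairs (x, y) ∈ F_5², evaluate f(x, y) mod 5. Record the zeros.
  x = 0: [0↦3, 1↦3, 2↦3, 3↦3, 4↦3]  zeros at y ∈ ∅
  x = 1: [0↦1, 1↦0, 2↦4, 3↦3, 4↦2]  zeros at y ∈ {1}
  x = 2: [0↦4, 1↦2, 2↦0, 3↦3, 4↦1]  zeros at y ∈ {2}
  x = 3: [0↦2, 1↦4, 2↦1, 3↦3, 4↦0]  zeros at y ∈ {4}
  x = 4: [0↦0, 1↦1, 2↦2, 3↦3, 4↦4]  zeros at y ∈ {0}
Collecting zeros: affine points = {(1, 1), (2, 2), (3, 4), (4, 0)}.
Total count |C(F_5)_aff| = 4.


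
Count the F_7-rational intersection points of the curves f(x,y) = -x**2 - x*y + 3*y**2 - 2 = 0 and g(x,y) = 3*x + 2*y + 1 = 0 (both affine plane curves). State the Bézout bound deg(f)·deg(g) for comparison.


Common zeros: {(4, 4)}; count = 1; Bézout bound = 2.

deg(f) = 2, deg(g) = 1, so Bézout bound = 2.
Scan x ∈ F_7. For each x, list the y ∈ F_7 with f(x, y) ≡ 0 and those with g(x, y) ≡ 0 (mod 7); the common zeros in that column are the intersection.
  x = 0: f ≡ 0 at y ∈ ∅; g ≡ 0 at y ∈ {3}; common: ∅.
  x = 1: f ≡ 0 at y ∈ {2, 3}; g ≡ 0 at y ∈ {5}; common: ∅.
  x = 2: f ≡ 0 at y ∈ ∅; g ≡ 0 at y ∈ {0}; common: ∅.
  x = 3: f ≡ 0 at y ∈ {3, 5}; g ≡ 0 at y ∈ {2}; common: ∅.
  x = 4: f ≡ 0 at y ∈ {2, 4}; g ≡ 0 at y ∈ {4}; common: {4}.
  x = 5: f ≡ 0 at y ∈ ∅; g ≡ 0 at y ∈ {6}; common: ∅.
  x = 6: f ≡ 0 at y ∈ {4, 5}; g ≡ 0 at y ∈ {1}; common: ∅.
Collecting: common zeros = {(4, 4)}, so the count is 1.
Comparison with the Bézout bound: 1 ≤ 2 = deg(f)·deg(g), as expected for curves with no common component (the affine F_7-count falls short of the bound because intersections may lie at infinity, over extension fields, or carry multiplicity).


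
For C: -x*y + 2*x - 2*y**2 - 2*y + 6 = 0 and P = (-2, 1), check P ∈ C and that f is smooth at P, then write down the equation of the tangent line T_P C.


Tangent line at P: x - 4*y + 6 = 0.

Step 1: f(-2, 1) = 0, so P lies on C.
Step 2: partial derivatives
  f_x(x, y) = 2 - y, f_y(x, y) = -x - 4*y - 2.
  f_x(P) = 1, f_y(P) = -4 (gradient nonzero, so P is smooth).
Step 3: tangent line at P: 1·(x − -2) + -4·(y − 1) = 0.
Expanding: x - 4*y + 6 = 0.


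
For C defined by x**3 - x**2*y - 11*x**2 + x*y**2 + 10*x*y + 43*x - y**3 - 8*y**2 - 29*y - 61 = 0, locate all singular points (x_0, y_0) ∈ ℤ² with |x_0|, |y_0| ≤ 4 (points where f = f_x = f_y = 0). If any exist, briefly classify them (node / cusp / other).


Singular points: {(3, -2)}; classification: cusp.

Compute partial derivatives:
  f_x = 3*x**2 - 2*x*y - 22*x + y**2 + 10*y + 43.
  f_y = -x**2 + 2*x*y + 10*x - 3*y**2 - 16*y - 29.
Scan x_0 ∈ {−4, ..., 4}. For each x_0, f_y(x_0, y) is a polynomial in y; find its integer roots y ∈ {−4, ..., 4}, then test f_x and f at those candidates.
  x = -4: f_y(-4, y) = -3*y**2 - 24*y - 85; no integer root y with |y| ≤ 4.
  x = -3: f_y(-3, y) = -3*y**2 - 22*y - 68; no integer root y with |y| ≤ 4.
  x = -2: f_y(-2, y) = -3*y**2 - 20*y - 53; no integer root y with |y| ≤ 4.
  x = -1: f_y(-1, y) = -3*y**2 - 18*y - 40; no integer root y with |y| ≤ 4.
  x = 0: f_y(0, y) = -3*y**2 - 16*y - 29; no integer root y with |y| ≤ 4.
  x = 1: f_y(1, y) = -3*y**2 - 14*y - 20; no integer root y with |y| ≤ 4.
  x = 2: f_y(2, y) = -3*y**2 - 12*y - 13; no integer root y with |y| ≤ 4.
  x = 3: f_y(3, y) = -3*y**2 - 10*y - 8; vanishes at y ∈ {-2}. (3, -2): f_x = 0, f = 0 — SINGULAR.
  x = 4: f_y(4, y) = -3*y**2 - 8*y - 5; vanishes at y ∈ {-1}. (4, -1): f_x = 2 ≠ 0.
Only singular point on the grid: (3, -2).
Classify: substitute x = 3 + u, y = -2 + v and expand: f = u**3 - u**2*v + u*v**2 - v**3 + v**2.
No constant or linear terms (consistent with a singular point). Quadratic part: v**2. Cubic part: u**3 - u**2*v + u*v**2 - v**3.
The quadratic part v**2 is a perfect square, so there is a single (double) tangent line v = 0, i.e. y = -2. Restricting the cubic part to that line (v = 0) leaves u**3 ≠ 0, so f is not divisible by v and the branch is v² ≈ -u**3 to lowest order — this is a cusp.
Classification: cusp.


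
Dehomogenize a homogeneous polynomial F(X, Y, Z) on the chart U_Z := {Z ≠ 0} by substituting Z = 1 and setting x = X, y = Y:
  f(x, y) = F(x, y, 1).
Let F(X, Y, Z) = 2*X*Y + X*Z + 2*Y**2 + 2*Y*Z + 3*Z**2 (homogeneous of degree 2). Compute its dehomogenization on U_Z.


f(x, y) = 2*x*y + x + 2*y**2 + 2*y + 3

On U_Z we set Z = 1. Each monomial c·X^i·Y^j·Z^k in F becomes c·x^i·y^j·1^k = c·x^i·y^j.
Substituting Z = 1: F(X, Y, 1) = 2*x*y + x + 2*y**2 + 2*y + 3.
Note: deg(f) ≤ deg(F) = 2; strict inequality happens when F is divisible by Z (lost terms).


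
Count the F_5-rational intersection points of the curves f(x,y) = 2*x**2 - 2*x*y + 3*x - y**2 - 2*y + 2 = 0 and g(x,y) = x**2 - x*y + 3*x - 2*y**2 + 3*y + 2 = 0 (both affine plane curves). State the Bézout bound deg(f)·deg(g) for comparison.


Common zeros: ∅; count = 0; Bézout bound = 4.

deg(f) = 2, deg(g) = 2, so Bézout bound = 4.
Scan x ∈ F_5. For each x, list the y ∈ F_5 with f(x, y) ≡ 0 and those with g(x, y) ≡ 0 (mod 5); the common zeros in that column are the intersection.
  x = 0: f ≡ 0 at y ∈ ∅; g ≡ 0 at y ∈ {2}; common: ∅.
  x = 1: f ≡ 0 at y ∈ {2, 4}; g ≡ 0 at y ∈ ∅; common: ∅.
  x = 2: f ≡ 0 at y ∈ {2}; g ≡ 0 at y ∈ ∅; common: ∅.
  x = 3: f ≡ 0 at y ∈ {1}; g ≡ 0 at y ∈ {0}; common: ∅.
  x = 4: f ≡ 0 at y ∈ {1, 4}; g ≡ 0 at y ∈ {0, 2}; common: ∅.
Collecting: common zeros = ∅, so the count is 0.
Comparison with the Bézout bound: 0 ≤ 4 = deg(f)·deg(g), as expected for curves with no common component (the affine F_5-count falls short of the bound because intersections may lie at infinity, over extension fields, or carry multiplicity).


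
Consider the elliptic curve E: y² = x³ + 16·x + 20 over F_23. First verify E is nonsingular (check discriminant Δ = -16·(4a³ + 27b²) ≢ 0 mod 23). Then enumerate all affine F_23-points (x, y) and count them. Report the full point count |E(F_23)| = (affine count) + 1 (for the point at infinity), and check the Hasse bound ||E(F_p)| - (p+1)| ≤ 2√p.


Affine points = {(3, 7), (3, 16), (5, 8), (5, 15), (8, 4), (8, 19), (11, 3), (11, 20), (12, 10), (12, 13), (15, 1), (15, 22), (16, 5), (16, 18), (21, 7), (21, 16), (22, 7), (22, 16)}; affine count = 18; |E(F_23)| = 19.

Discriminant check: Δ ∝ 4a³ + 27b² = 4·16³ + 27·20² = 4·4096 + 27·400 ≡ 21 (mod 23). Nonzero ⇒ E is nonsingular.
For each x ∈ F_23, compute rhs = x³ + 16·x + 20 mod 23, then count y ∈ F_23 with y² ≡ rhs.
  x = 0: rhs = 20, matching y values: none (0 points).
  x = 1: rhs = 14, matching y values: none (0 points).
  x = 2: rhs = 14, matching y values: none (0 points).
  x = 3: rhs = 3, matching y values: 7, 16 (2 points).
  x = 4: rhs = 10, matching y values: none (0 points).
  x = 5: rhs = 18, matching y values: 8, 15 (2 points).
  x = 6: rhs = 10, matching y values: none (0 points).
  x = 7: rhs = 15, matching y values: none (0 points).
  x = 8: rhs = 16, matching y values: 4, 19 (2 points).
  x = 9: rhs = 19, matching y values: none (0 points).
  x = 10: rhs = 7, matching y values: none (0 points).
  x = 11: rhs = 9, matching y values: 3, 20 (2 points).
  x = 12: rhs = 8, matching y values: 10, 13 (2 points).
  x = 13: rhs = 10, matching y values: none (0 points).
  x = 14: rhs = 21, matching y values: none (0 points).
  x = 15: rhs = 1, matching y values: 1, 22 (2 points).
  x = 16: rhs = 2, matching y values: 5, 18 (2 points).
  x = 17: rhs = 7, matching y values: none (0 points).
  x = 18: rhs = 22, matching y values: none (0 points).
  x = 19: rhs = 7, matching y values: none (0 points).
  x = 20: rhs = 14, matching y values: none (0 points).
  x = 21: rhs = 3, matching y values: 7, 16 (2 points).
  x = 22: rhs = 3, matching y values: 7, 16 (2 points).
Total affine count: 18.
Full point count |E(F_23)| = 18 + 1 = 19.
Hasse bound: |19 − (23+1)| = |-5| = 5 ≤ 2√23 ≈ 9.5917 ✓.


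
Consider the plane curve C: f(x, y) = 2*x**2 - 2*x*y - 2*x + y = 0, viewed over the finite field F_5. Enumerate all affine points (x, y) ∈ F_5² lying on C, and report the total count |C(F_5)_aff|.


Affine F_5-points: {(0, 0), (1, 0), (2, 3), (4, 2)}; count = 4.

For each of the 25 pairs (x, y) ∈ F_5², evaluate f(x, y) mod 5. Record the zeros.
  x = 0: [0↦0, 1↦1, 2↦2, 3↦3, 4↦4]  zeros at y ∈ {0}
  x = 1: [0↦0, 1↦4, 2↦3, 3↦2, 4↦1]  zeros at y ∈ {0}
  x = 2: [0↦4, 1↦1, 2↦3, 3↦0, 4↦2]  zeros at y ∈ {3}
  x = 3: [0↦2, 1↦2, 2↦2, 3↦2, 4↦2]  zeros at y ∈ ∅
  x = 4: [0↦4, 1↦2, 2↦0, 3↦3, 4↦1]  zeros at y ∈ {2}
Collecting zeros: affine points = {(0, 0), (1, 0), (2, 3), (4, 2)}.
Total count |C(F_5)_aff| = 4.


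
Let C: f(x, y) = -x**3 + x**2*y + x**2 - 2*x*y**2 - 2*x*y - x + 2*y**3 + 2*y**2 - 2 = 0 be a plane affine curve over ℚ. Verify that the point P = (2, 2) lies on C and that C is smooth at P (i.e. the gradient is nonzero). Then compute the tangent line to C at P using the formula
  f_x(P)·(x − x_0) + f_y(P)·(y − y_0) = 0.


Tangent line at P: -13*x + 16*y - 6 = 0.

Step 1: f(2, 2) = 0, so P lies on C.
Step 2: partial derivatives
  f_x(x, y) = -3*x**2 + 2*x*y + 2*x - 2*y**2 - 2*y - 1, f_y(x, y) = x**2 - 4*x*y - 2*x + 6*y**2 + 4*y.
  f_x(P) = -13, f_y(P) = 16 (gradient nonzero, so P is smooth).
Step 3: tangent line at P: -13·(x − 2) + 16·(y − 2) = 0.
Expanding: -13*x + 16*y - 6 = 0.


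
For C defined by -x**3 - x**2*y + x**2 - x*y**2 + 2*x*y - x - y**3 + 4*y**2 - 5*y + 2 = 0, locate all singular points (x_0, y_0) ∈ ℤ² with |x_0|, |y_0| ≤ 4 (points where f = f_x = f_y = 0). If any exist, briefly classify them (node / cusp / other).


Singular points: {(0, 1)}; classification: cusp.

Compute partial derivatives:
  f_x = -3*x**2 - 2*x*y + 2*x - y**2 + 2*y - 1.
  f_y = -x**2 - 2*x*y + 2*x - 3*y**2 + 8*y - 5.
Scan x_0 ∈ {−4, ..., 4}. For each x_0, f_y(x_0, y) is a polynomial in y; find its integer roots y ∈ {−4, ..., 4}, then test f_x and f at those candidates.
  x = -4: f_y(-4, y) = -3*y**2 + 16*y - 29; no integer root y with |y| ≤ 4.
  x = -3: f_y(-3, y) = -3*y**2 + 14*y - 20; no integer root y with |y| ≤ 4.
  x = -2: f_y(-2, y) = -3*y**2 + 12*y - 13; no integer root y with |y| ≤ 4.
  x = -1: f_y(-1, y) = -3*y**2 + 10*y - 8; vanishes at y ∈ {2}. (-1, 2): f_x = -2 ≠ 0.
  x = 0: f_y(0, y) = -3*y**2 + 8*y - 5; vanishes at y ∈ {1}. (0, 1): f_x = 0, f = 0 — SINGULAR.
  x = 1: f_y(1, y) = -3*y**2 + 6*y - 4; no integer root y with |y| ≤ 4.
  x = 2: f_y(2, y) = -3*y**2 + 4*y - 5; no integer root y with |y| ≤ 4.
  x = 3: f_y(3, y) = -3*y**2 + 2*y - 8; no integer root y with |y| ≤ 4.
  x = 4: f_y(4, y) = -3*y**2 - 13; no integer root y with |y| ≤ 4.
Only singular point on the grid: (0, 1).
Classify: substitute x = 0 + u, y = 1 + v and expand: f = -u**3 - u**2*v - u*v**2 - v**3 + v**2.
No constant or linear terms (consistent with a singular point). Quadratic part: v**2. Cubic part: -u**3 - u**2*v - u*v**2 - v**3.
The quadratic part v**2 is a perfect square, so there is a single (double) tangent line v = 0, i.e. y = 1. Restricting the cubic part to that line (v = 0) leaves -u**3 ≠ 0, so f is not divisible by v and the branch is v² ≈ u**3 to lowest order — this is a cusp.
Classification: cusp.


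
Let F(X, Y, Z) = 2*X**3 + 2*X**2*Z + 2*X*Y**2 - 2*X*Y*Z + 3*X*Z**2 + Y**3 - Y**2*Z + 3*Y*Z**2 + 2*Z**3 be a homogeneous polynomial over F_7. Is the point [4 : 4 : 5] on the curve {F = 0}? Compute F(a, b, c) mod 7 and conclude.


F(4,4,5) ≡ 5 (mod 7); P is NOT on the curve.

Evaluate F(4, 4, 5) term-by-term (mod 7).
  2*X**3 ↦ 2·64·1·1 = 128
  2*X**2*Z ↦ 2·16·1·5 = 160
  2*X*Y**2 ↦ 2·4·16·1 = 128
  -2*X*Y*Z ↦ -2·4·4·5 = -160
  3*X*Z**2 ↦ 3·4·1·25 = 300
  Y**3 ↦ 1·1·64·1 = 64
  -Y**2*Z ↦ -1·1·16·5 = -80
  3*Y*Z**2 ↦ 3·1·4·25 = 300
  2*Z**3 ↦ 2·1·1·125 = 250
Sum: F(4, 4, 5) = (128) + (160) + (128) + (-160) + (300) + (64) + (-80) + (300) + (250) = 1090.
Reducing mod 7: 1090 ≡ 5 (mod 7).
Since F(a, b, c) ≡ 5 ≠ 0 (mod 7), P does NOT lie on the curve.


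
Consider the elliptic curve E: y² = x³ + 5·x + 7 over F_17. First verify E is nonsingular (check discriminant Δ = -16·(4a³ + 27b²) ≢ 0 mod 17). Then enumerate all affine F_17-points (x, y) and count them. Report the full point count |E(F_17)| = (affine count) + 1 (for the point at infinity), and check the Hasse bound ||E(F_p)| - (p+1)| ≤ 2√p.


Affine points = {(1, 8), (1, 9), (2, 5), (2, 12), (3, 7), (3, 10), (5, 2), (5, 15), (6, 7), (6, 10), (8, 7), (8, 10), (9, 4), (9, 13), (11, 4), (11, 13), (13, 5), (13, 12), (14, 4), (14, 13), (16, 1), (16, 16)}; affine count = 22; |E(F_17)| = 23.

Discriminant check: Δ ∝ 4a³ + 27b² = 4·5³ + 27·7² = 4·125 + 27·49 ≡ 4 (mod 17). Nonzero ⇒ E is nonsingular.
For each x ∈ F_17, compute rhs = x³ + 5·x + 7 mod 17, then count y ∈ F_17 with y² ≡ rhs.
  x = 0: rhs = 7, matching y values: none (0 points).
  x = 1: rhs = 13, matching y values: 8, 9 (2 points).
  x = 2: rhs = 8, matching y values: 5, 12 (2 points).
  x = 3: rhs = 15, matching y values: 7, 10 (2 points).
  x = 4: rhs = 6, matching y values: none (0 points).
  x = 5: rhs = 4, matching y values: 2, 15 (2 points).
  x = 6: rhs = 15, matching y values: 7, 10 (2 points).
  x = 7: rhs = 11, matching y values: none (0 points).
  x = 8: rhs = 15, matching y values: 7, 10 (2 points).
  x = 9: rhs = 16, matching y values: 4, 13 (2 points).
  x = 10: rhs = 3, matching y values: none (0 points).
  x = 11: rhs = 16, matching y values: 4, 13 (2 points).
  x = 12: rhs = 10, matching y values: none (0 points).
  x = 13: rhs = 8, matching y values: 5, 12 (2 points).
  x = 14: rhs = 16, matching y values: 4, 13 (2 points).
  x = 15: rhs = 6, matching y values: none (0 points).
  x = 16: rhs = 1, matching y values: 1, 16 (2 points).
Total affine count: 22.
Full point count |E(F_17)| = 22 + 1 = 23.
Hasse bound: |23 − (17+1)| = |5| = 5 ≤ 2√17 ≈ 8.2462 ✓.


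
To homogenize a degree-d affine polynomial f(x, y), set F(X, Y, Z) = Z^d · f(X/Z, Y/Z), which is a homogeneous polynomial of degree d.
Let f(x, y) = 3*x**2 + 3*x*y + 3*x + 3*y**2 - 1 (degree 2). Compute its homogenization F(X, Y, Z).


F(X, Y, Z) = 3*X**2 + 3*X*Y + 3*X*Z + 3*Y**2 - Z**2

deg(f) = 2.
Substitute x = X/Z, y = Y/Z into f, then multiply by Z^2.
  monomial 3·x^2·y^0 ↦ 3·X^2·Y^0·Z^0.
  monomial 3·x^1·y^1 ↦ 3·X^1·Y^1·Z^0.
  monomial 3·x^1·y^0 ↦ 3·X^1·Y^0·Z^1.
  monomial 3·x^0·y^2 ↦ 3·X^0·Y^2·Z^0.
  monomial -1·x^0·y^0 ↦ -1·X^0·Y^0·Z^2.
Collecting: F(X, Y, Z) = 3*X**2 + 3*X*Y + 3*X*Z + 3*Y**2 - Z**2.


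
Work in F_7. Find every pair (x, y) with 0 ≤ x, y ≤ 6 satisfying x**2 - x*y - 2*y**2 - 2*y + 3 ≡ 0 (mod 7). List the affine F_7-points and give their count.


Affine F_7-points: {(0, 3), (2, 0), (2, 5), (3, 3), (3, 5), (5, 0)}; count = 6.

For each of the 49 pairs (x, y) ∈ F_7², evaluate f(x, y) mod 7. Record the zeros.
  x = 0: [0↦3, 1↦6, 2↦5, 3↦0, 4↦5, 5↦6, 6↦3]  zeros at y ∈ {3}
  x = 1: [0↦4, 1↦6, 2↦4, 3↦5, 4↦2, 5↦2, 6↦5]  zeros at y ∈ ∅
  x = 2: [0↦0, 1↦1, 2↦5, 3↦5, 4↦1, 5↦0, 6↦2]  zeros at y ∈ {0, 5}
  x = 3: [0↦5, 1↦5, 2↦1, 3↦0, 4↦2, 5↦0, 6↦1]  zeros at y ∈ {3, 5}
  x = 4: [0↦5, 1↦4, 2↦6, 3↦4, 4↦5, 5↦2, 6↦2]  zeros at y ∈ ∅
  x = 5: [0↦0, 1↦5, 2↦6, 3↦3, 4↦3, 5↦6, 6↦5]  zeros at y ∈ {0}
  x = 6: [0↦4, 1↦1, 2↦1, 3↦4, 4↦3, 5↦5, 6↦3]  zeros at y ∈ ∅
Collecting zeros: affine points = {(0, 3), (2, 0), (2, 5), (3, 3), (3, 5), (5, 0)}.
Total count |C(F_7)_aff| = 6.


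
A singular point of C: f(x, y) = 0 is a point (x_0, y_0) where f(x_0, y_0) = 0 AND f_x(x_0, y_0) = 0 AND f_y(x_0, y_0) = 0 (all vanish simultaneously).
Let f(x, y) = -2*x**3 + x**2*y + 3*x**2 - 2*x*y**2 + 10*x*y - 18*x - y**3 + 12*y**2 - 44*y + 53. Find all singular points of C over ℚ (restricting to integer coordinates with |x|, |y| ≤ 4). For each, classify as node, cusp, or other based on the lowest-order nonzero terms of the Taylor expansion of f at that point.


Singular points: {(1, 3)}; classification: cusp.

Compute partial derivatives:
  f_x = -6*x**2 + 2*x*y + 6*x - 2*y**2 + 10*y - 18.
  f_y = x**2 - 4*x*y + 10*x - 3*y**2 + 24*y - 44.
Scan x_0 ∈ {−4, ..., 4}. For each x_0, f_y(x_0, y) is a polynomial in y; find its integer roots y ∈ {−4, ..., 4}, then test f_x and f at those candidates.
  x = -4: f_y(-4, y) = -3*y**2 + 40*y - 68; vanishes at y ∈ {2}. (-4, 2): f_x = -142 ≠ 0.
  x = -3: f_y(-3, y) = -3*y**2 + 36*y - 65; no integer root y with |y| ≤ 4.
  x = -2: f_y(-2, y) = -3*y**2 + 32*y - 60; no integer root y with |y| ≤ 4.
  x = -1: f_y(-1, y) = -3*y**2 + 28*y - 53; no integer root y with |y| ≤ 4.
  x = 0: f_y(0, y) = -3*y**2 + 24*y - 44; no integer root y with |y| ≤ 4.
  x = 1: f_y(1, y) = -3*y**2 + 20*y - 33; vanishes at y ∈ {3}. (1, 3): f_x = 0, f = 0 — SINGULAR.
  x = 2: f_y(2, y) = -3*y**2 + 16*y - 20; vanishes at y ∈ {2}. (2, 2): f_x = -10 ≠ 0.
  x = 3: f_y(3, y) = -3*y**2 + 12*y - 5; no integer root y with |y| ≤ 4.
  x = 4: f_y(4, y) = -3*y**2 + 8*y + 12; no integer root y with |y| ≤ 4.
Only singular point on the grid: (1, 3).
Classify: substitute x = 1 + u, y = 3 + v and expand: f = -2*u**3 + u**2*v - 2*u*v**2 - v**3 + v**2.
No constant or linear terms (consistent with a singular point). Quadratic part: v**2. Cubic part: -2*u**3 + u**2*v - 2*u*v**2 - v**3.
The quadratic part v**2 is a perfect square, so there is a single (double) tangent line v = 0, i.e. y = 3. Restricting the cubic part to that line (v = 0) leaves -2*u**3 ≠ 0, so f is not divisible by v and the branch is v² ≈ 2*u**3 to lowest order — this is a cusp.
Classification: cusp.


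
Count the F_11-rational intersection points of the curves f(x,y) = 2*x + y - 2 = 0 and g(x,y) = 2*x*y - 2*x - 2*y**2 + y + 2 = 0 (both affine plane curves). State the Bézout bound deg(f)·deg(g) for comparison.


Common zeros: {(1, 0), (4, 5)}; count = 2; Bézout bound = 2.

deg(f) = 1, deg(g) = 2, so Bézout bound = 2.
Scan x ∈ F_11. For each x, list the y ∈ F_11 with f(x, y) ≡ 0 and those with g(x, y) ≡ 0 (mod 11); the common zeros in that column are the intersection.
  x = 0: f ≡ 0 at y ∈ {2}; g ≡ 0 at y ∈ ∅; common: ∅.
  x = 1: f ≡ 0 at y ∈ {0}; g ≡ 0 at y ∈ {0, 7}; common: {0}.
  x = 2: f ≡ 0 at y ∈ {9}; g ≡ 0 at y ∈ {2, 6}; common: ∅.
  x = 3: f ≡ 0 at y ∈ {7}; g ≡ 0 at y ∈ ∅; common: ∅.
  x = 4: f ≡ 0 at y ∈ {5}; g ≡ 0 at y ∈ {5}; common: {5}.
  x = 5: f ≡ 0 at y ∈ {3}; g ≡ 0 at y ∈ ∅; common: ∅.
  x = 6: f ≡ 0 at y ∈ {1}; g ≡ 0 at y ∈ {3, 9}; common: ∅.
  x = 7: f ≡ 0 at y ∈ {10}; g ≡ 0 at y ∈ ∅; common: ∅.
  x = 8: f ≡ 0 at y ∈ {8}; g ≡ 0 at y ∈ {4, 10}; common: ∅.
  x = 9: f ≡ 0 at y ∈ {6}; g ≡ 0 at y ∈ ∅; common: ∅.
  x = 10: f ≡ 0 at y ∈ {4}; g ≡ 0 at y ∈ {8}; common: ∅.
Collecting: common zeros = {(1, 0), (4, 5)}, so the count is 2.
Comparison with the Bézout bound: 2 ≤ 2 = deg(f)·deg(g), as expected for curves with no common component (the bound is attained).
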